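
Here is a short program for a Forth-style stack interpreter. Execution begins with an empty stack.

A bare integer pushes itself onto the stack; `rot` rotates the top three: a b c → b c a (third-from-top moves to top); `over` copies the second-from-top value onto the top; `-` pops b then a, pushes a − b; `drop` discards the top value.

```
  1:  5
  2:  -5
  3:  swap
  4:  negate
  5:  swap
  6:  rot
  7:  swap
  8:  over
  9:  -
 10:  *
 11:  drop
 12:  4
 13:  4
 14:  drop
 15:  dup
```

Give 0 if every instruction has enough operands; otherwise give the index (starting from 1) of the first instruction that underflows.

5      -> 5
-5     -> 5 -5
swap   -> -5 5
negate -> -5 -5
swap   -> -5 -5
rot  — needs 3 operands, stack has 2 → underflow

6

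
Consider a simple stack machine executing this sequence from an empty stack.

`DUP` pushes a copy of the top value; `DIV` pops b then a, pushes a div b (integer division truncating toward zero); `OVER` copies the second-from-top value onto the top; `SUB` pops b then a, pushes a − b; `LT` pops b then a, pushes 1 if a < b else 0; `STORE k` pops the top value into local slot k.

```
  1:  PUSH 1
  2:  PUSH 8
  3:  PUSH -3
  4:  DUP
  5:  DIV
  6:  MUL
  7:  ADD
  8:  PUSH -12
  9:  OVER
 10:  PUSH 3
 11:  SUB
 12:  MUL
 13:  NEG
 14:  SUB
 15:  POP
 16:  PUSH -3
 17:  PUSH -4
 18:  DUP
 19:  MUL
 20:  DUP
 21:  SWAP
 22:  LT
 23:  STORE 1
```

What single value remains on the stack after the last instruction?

PUSH 1   → [1]
PUSH 8   → [1, 8]
PUSH -3  → [1, 8, -3]
DUP      → [1, 8, -3, -3]
DIV      → [1, 8, 1]
MUL      → [1, 8]
ADD      → [9]
PUSH -12 → [9, -12]
OVER     → [9, -12, 9]
PUSH 3   → [9, -12, 9, 3]
SUB      → [9, -12, 6]
MUL      → [9, -72]
NEG      → [9, 72]
SUB      → [-63]
POP      → []
PUSH -3  → [-3]
PUSH -4  → [-3, -4]
DUP      → [-3, -4, -4]
MUL      → [-3, 16]
DUP      → [-3, 16, 16]
SWAP     → [-3, 16, 16]
LT       → [-3, 0]
STORE 1  → [-3]

-3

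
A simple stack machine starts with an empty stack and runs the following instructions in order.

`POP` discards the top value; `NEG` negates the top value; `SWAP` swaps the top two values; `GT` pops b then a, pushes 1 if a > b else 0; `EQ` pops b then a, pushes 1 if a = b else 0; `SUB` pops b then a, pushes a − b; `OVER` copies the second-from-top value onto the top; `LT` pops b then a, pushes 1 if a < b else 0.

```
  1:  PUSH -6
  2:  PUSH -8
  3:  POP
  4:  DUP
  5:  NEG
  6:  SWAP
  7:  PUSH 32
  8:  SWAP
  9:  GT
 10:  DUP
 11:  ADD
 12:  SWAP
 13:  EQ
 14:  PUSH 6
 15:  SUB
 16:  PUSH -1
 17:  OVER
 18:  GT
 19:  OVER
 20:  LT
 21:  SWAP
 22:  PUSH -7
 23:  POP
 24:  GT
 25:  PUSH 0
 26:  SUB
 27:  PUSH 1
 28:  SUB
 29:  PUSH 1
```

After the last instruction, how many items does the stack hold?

2

PUSH -6 : -6
PUSH -8 : -6 -8
POP     : -6
DUP     : -6 -6
NEG     : -6 6
SWAP    : 6 -6
PUSH 32 : 6 -6 32
SWAP    : 6 32 -6
GT      : 6 1
DUP     : 6 1 1
ADD     : 6 2
SWAP    : 2 6
EQ      : 0
PUSH 6  : 0 6
SUB     : -6
PUSH -1 : -6 -1
OVER    : -6 -1 -6
GT      : -6 1
OVER    : -6 1 -6
LT      : -6 0
SWAP    : 0 -6
PUSH -7 : 0 -6 -7
POP     : 0 -6
GT      : 1
PUSH 0  : 1 0
SUB     : 1
PUSH 1  : 1 1
SUB     : 0
PUSH 1  : 0 1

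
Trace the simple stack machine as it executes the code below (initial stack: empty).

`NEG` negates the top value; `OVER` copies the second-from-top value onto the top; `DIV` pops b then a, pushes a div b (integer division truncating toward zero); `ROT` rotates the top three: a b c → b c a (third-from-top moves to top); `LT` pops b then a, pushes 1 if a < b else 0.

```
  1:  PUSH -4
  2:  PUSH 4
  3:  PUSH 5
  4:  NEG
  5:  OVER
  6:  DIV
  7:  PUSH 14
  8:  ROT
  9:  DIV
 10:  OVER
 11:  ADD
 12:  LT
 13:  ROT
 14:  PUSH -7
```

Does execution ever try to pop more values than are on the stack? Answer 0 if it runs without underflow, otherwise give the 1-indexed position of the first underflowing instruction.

PUSH -4  [-4]
PUSH 4   [-4, 4]
PUSH 5   [-4, 4, 5]
NEG      [-4, 4, -5]
OVER     [-4, 4, -5, 4]
DIV      [-4, 4, -1]
PUSH 14  [-4, 4, -1, 14]
ROT      [-4, -1, 14, 4]
DIV      [-4, -1, 3]
OVER     [-4, -1, 3, -1]
ADD      [-4, -1, 2]
LT       [-4, 1]
ROT  — needs 3 operands, stack has 2 → underflow

13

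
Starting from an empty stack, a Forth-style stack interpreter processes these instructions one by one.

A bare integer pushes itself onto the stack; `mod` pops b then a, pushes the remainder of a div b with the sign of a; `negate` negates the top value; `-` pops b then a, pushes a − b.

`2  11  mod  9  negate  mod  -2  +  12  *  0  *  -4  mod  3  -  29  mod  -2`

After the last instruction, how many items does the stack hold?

2

2      -> [2]
11     -> [2, 11]
mod    -> [2]
9      -> [2, 9]
negate -> [2, -9]
mod    -> [2]
-2     -> [2, -2]
+      -> [0]
12     -> [0, 12]
*      -> [0]
0      -> [0, 0]
*      -> [0]
-4     -> [0, -4]
mod    -> [0]
3      -> [0, 3]
-      -> [-3]
29     -> [-3, 29]
mod    -> [-3]
-2     -> [-3, -2]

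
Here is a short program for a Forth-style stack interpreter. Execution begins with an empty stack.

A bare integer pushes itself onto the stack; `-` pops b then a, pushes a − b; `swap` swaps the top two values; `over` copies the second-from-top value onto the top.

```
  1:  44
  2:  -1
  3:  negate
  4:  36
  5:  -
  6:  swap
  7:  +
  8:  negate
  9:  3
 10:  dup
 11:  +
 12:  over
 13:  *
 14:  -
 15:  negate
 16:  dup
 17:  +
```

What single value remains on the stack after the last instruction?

-90

44      44
-1      44 -1
negate  44 1
36      44 1 36
-       44 -35
swap    -35 44
+       9
negate  -9
3       -9 3
dup     -9 3 3
+       -9 6
over    -9 6 -9
*       -9 -54
-       45
negate  -45
dup     -45 -45
+       -90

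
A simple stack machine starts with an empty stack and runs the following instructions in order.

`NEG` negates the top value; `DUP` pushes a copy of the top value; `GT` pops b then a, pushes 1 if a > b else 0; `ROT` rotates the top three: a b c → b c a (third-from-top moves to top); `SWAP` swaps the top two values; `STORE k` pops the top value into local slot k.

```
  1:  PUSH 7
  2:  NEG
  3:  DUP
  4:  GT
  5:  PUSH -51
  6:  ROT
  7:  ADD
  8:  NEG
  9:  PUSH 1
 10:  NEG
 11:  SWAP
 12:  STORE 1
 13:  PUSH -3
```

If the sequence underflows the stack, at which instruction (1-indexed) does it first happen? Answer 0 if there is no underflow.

PUSH 7   → [7]
NEG      → [-7]
DUP      → [-7, -7]
GT       → [0]
PUSH -51 → [0, -51]
ROT  — needs 3 operands, stack has 2 → underflow

6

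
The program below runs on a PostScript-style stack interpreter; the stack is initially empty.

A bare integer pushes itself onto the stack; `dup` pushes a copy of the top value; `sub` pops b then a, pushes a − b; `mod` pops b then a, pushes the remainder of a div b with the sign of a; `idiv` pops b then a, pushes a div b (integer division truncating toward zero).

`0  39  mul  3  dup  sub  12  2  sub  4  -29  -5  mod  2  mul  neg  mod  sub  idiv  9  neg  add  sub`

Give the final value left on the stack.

0    → [0]
39   → [0, 39]
mul  → [0]
3    → [0, 3]
dup  → [0, 3, 3]
sub  → [0, 0]
12   → [0, 0, 12]
2    → [0, 0, 12, 2]
sub  → [0, 0, 10]
4    → [0, 0, 10, 4]
-29  → [0, 0, 10, 4, -29]
-5   → [0, 0, 10, 4, -29, -5]
mod  → [0, 0, 10, 4, -4]
2    → [0, 0, 10, 4, -4, 2]
mul  → [0, 0, 10, 4, -8]
neg  → [0, 0, 10, 4, 8]
mod  → [0, 0, 10, 4]
sub  → [0, 0, 6]
idiv → [0, 0]
9    → [0, 0, 9]
neg  → [0, 0, -9]
add  → [0, -9]
sub  → [9]

9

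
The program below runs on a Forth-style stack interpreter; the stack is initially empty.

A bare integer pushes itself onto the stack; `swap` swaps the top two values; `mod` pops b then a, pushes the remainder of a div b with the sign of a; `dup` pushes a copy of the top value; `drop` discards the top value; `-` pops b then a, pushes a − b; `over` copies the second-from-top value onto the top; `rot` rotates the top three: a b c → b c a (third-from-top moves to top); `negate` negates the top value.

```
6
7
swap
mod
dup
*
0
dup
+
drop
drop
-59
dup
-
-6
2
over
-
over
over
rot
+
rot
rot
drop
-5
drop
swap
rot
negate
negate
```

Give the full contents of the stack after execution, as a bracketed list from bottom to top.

[-6, 16, 0]

6      → 6
7      → 6 7
swap   → 7 6
mod    → 1
dup    → 1 1
*      → 1
0      → 1 0
dup    → 1 0 0
+      → 1 0
drop   → 1
drop   → (empty)
-59    → -59
dup    → -59 -59
-      → 0
-6     → 0 -6
2      → 0 -6 2
over   → 0 -6 2 -6
-      → 0 -6 8
over   → 0 -6 8 -6
over   → 0 -6 8 -6 8
rot    → 0 -6 -6 8 8
+      → 0 -6 -6 16
rot    → 0 -6 16 -6
rot    → 0 16 -6 -6
drop   → 0 16 -6
-5     → 0 16 -6 -5
drop   → 0 16 -6
swap   → 0 -6 16
rot    → -6 16 0
negate → -6 16 0
negate → -6 16 0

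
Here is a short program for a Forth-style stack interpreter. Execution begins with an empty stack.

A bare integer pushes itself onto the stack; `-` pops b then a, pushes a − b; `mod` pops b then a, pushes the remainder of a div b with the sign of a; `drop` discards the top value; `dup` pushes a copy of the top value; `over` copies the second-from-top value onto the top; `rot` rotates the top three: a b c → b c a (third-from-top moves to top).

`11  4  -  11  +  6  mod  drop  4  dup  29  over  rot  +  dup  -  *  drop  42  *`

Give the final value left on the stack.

11   -> [11]
4    -> [11, 4]
-    -> [7]
11   -> [7, 11]
+    -> [18]
6    -> [18, 6]
mod  -> [0]
drop -> []
4    -> [4]
dup  -> [4, 4]
29   -> [4, 4, 29]
over -> [4, 4, 29, 4]
rot  -> [4, 29, 4, 4]
+    -> [4, 29, 8]
dup  -> [4, 29, 8, 8]
-    -> [4, 29, 0]
*    -> [4, 0]
drop -> [4]
42   -> [4, 42]
*    -> [168]

168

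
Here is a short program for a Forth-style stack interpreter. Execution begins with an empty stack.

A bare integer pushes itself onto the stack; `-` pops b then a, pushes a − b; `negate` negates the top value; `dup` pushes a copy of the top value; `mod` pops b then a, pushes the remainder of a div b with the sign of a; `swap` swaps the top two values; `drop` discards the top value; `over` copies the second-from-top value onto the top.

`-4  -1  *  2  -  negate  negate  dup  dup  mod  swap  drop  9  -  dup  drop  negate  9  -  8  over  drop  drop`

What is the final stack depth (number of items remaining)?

-4     -> -4
-1     -> -4 -1
*      -> 4
2      -> 4 2
-      -> 2
negate -> -2
negate -> 2
dup    -> 2 2
dup    -> 2 2 2
mod    -> 2 0
swap   -> 0 2
drop   -> 0
9      -> 0 9
-      -> -9
dup    -> -9 -9
drop   -> -9
negate -> 9
9      -> 9 9
-      -> 0
8      -> 0 8
over   -> 0 8 0
drop   -> 0 8
drop   -> 0

1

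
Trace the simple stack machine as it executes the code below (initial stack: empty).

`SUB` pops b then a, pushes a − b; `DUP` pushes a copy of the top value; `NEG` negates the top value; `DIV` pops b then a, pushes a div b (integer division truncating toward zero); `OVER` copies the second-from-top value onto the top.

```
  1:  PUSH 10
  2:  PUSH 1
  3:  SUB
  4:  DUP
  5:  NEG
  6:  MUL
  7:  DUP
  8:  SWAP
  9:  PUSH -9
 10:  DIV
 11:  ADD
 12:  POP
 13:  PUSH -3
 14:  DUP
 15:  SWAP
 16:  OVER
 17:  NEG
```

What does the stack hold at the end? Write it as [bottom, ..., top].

PUSH 10  [10]
PUSH 1   [10, 1]
SUB      [9]
DUP      [9, 9]
NEG      [9, -9]
MUL      [-81]
DUP      [-81, -81]
SWAP     [-81, -81]
PUSH -9  [-81, -81, -9]
DIV      [-81, 9]
ADD      [-72]
POP      []
PUSH -3  [-3]
DUP      [-3, -3]
SWAP     [-3, -3]
OVER     [-3, -3, -3]
NEG      [-3, -3, 3]

[-3, -3, 3]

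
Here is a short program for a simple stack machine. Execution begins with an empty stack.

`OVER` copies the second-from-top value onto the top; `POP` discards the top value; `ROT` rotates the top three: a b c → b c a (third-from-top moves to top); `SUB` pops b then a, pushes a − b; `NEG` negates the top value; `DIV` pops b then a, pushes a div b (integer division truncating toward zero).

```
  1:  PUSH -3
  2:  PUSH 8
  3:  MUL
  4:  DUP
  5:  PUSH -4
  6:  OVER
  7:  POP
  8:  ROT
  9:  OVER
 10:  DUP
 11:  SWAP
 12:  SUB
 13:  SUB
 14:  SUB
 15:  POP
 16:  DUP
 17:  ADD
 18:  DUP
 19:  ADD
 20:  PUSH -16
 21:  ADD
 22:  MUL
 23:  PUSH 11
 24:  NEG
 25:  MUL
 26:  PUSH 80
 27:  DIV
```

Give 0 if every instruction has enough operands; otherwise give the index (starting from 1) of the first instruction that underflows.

22

PUSH -3  : [-3]
PUSH 8   : [-3, 8]
MUL      : [-24]
DUP      : [-24, -24]
PUSH -4  : [-24, -24, -4]
OVER     : [-24, -24, -4, -24]
POP      : [-24, -24, -4]
ROT      : [-24, -4, -24]
OVER     : [-24, -4, -24, -4]
DUP      : [-24, -4, -24, -4, -4]
SWAP     : [-24, -4, -24, -4, -4]
SUB      : [-24, -4, -24, 0]
SUB      : [-24, -4, -24]
SUB      : [-24, 20]
POP      : [-24]
DUP      : [-24, -24]
ADD      : [-48]
DUP      : [-48, -48]
ADD      : [-96]
PUSH -16 : [-96, -16]
ADD      : [-112]
MUL  — needs 2 operands, stack has 1 → underflow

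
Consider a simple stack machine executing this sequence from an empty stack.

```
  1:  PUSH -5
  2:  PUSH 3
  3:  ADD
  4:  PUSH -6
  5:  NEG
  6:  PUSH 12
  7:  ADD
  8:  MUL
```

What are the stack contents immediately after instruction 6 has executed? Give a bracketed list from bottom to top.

PUSH -5  -5
PUSH 3   -5 3
ADD      -2
PUSH -6  -2 -6
NEG      -2 6
PUSH 12  -2 6 12

[-2, 6, 12]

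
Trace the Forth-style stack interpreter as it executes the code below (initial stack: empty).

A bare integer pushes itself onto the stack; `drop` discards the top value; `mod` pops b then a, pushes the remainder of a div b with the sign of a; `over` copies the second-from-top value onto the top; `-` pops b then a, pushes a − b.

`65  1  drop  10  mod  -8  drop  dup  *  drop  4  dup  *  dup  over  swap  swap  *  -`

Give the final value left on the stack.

65   → [65]
1    → [65, 1]
drop → [65]
10   → [65, 10]
mod  → [5]
-8   → [5, -8]
drop → [5]
dup  → [5, 5]
*    → [25]
drop → []
4    → [4]
dup  → [4, 4]
*    → [16]
dup  → [16, 16]
over → [16, 16, 16]
swap → [16, 16, 16]
swap → [16, 16, 16]
*    → [16, 256]
-    → [-240]

-240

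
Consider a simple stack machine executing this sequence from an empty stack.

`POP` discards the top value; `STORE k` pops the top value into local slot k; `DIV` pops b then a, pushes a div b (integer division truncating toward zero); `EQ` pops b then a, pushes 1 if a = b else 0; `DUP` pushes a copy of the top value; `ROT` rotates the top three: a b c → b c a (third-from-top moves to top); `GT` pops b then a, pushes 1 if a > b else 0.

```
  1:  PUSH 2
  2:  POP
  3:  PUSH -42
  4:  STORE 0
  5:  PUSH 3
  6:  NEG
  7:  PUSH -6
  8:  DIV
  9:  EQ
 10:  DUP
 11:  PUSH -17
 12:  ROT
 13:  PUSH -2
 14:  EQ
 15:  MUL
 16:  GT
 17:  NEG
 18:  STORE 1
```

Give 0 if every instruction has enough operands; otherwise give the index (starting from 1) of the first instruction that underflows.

9

PUSH 2   -> [2]
POP      -> []
PUSH -42 -> [-42]
STORE 0  -> []
PUSH 3   -> [3]
NEG      -> [-3]
PUSH -6  -> [-3, -6]
DIV      -> [0]
EQ  — needs 2 operands, stack has 1 → underflow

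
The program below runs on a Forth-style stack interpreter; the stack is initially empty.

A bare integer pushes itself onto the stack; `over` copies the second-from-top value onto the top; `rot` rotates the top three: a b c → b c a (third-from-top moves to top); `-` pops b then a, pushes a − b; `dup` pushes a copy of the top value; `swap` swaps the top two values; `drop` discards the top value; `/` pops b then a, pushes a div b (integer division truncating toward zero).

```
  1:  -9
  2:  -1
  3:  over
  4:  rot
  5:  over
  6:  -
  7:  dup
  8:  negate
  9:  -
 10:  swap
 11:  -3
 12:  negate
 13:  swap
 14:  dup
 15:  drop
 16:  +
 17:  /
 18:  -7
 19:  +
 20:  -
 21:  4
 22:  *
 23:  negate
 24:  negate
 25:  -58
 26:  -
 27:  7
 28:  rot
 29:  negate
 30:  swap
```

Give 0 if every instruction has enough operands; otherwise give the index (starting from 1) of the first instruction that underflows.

28

-9      [-9]
-1      [-9, -1]
over    [-9, -1, -9]
rot     [-1, -9, -9]
over    [-1, -9, -9, -9]
-       [-1, -9, 0]
dup     [-1, -9, 0, 0]
negate  [-1, -9, 0, 0]
-       [-1, -9, 0]
swap    [-1, 0, -9]
-3      [-1, 0, -9, -3]
negate  [-1, 0, -9, 3]
swap    [-1, 0, 3, -9]
dup     [-1, 0, 3, -9, -9]
drop    [-1, 0, 3, -9]
+       [-1, 0, -6]
/       [-1, 0]
-7      [-1, 0, -7]
+       [-1, -7]
-       [6]
4       [6, 4]
*       [24]
negate  [-24]
negate  [24]
-58     [24, -58]
-       [82]
7       [82, 7]
rot  — needs 3 operands, stack has 2 → underflow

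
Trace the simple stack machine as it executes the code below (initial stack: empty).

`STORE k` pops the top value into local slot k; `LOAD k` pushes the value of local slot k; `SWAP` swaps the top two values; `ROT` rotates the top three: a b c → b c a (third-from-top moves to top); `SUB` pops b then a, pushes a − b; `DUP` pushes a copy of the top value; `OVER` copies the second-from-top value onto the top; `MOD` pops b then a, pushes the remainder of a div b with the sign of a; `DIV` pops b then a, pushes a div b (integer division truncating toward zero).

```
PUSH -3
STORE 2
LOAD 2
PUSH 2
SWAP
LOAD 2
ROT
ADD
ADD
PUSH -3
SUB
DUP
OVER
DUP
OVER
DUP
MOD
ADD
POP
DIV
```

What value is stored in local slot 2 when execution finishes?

PUSH -3  -3
STORE 2  (empty)
LOAD 2   -3
PUSH 2   -3 2
SWAP     2 -3
LOAD 2   2 -3 -3
ROT      -3 -3 2
ADD      -3 -1
ADD      -4
PUSH -3  -4 -3
SUB      -1
DUP      -1 -1
OVER     -1 -1 -1
DUP      -1 -1 -1 -1
OVER     -1 -1 -1 -1 -1
DUP      -1 -1 -1 -1 -1 -1
MOD      -1 -1 -1 -1 0
ADD      -1 -1 -1 -1
POP      -1 -1 -1
DIV      -1 1

-3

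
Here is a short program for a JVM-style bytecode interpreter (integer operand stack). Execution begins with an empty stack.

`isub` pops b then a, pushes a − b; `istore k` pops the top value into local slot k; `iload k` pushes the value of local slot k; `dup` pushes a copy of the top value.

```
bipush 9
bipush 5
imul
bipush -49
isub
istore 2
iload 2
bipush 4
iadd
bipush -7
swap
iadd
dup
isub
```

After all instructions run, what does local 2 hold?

bipush 9   -> 9
bipush 5   -> 9 5
imul       -> 45
bipush -49 -> 45 -49
isub       -> 94
istore 2   -> (empty)
iload 2    -> 94
bipush 4   -> 94 4
iadd       -> 98
bipush -7  -> 98 -7
swap       -> -7 98
iadd       -> 91
dup        -> 91 91
isub       -> 0

94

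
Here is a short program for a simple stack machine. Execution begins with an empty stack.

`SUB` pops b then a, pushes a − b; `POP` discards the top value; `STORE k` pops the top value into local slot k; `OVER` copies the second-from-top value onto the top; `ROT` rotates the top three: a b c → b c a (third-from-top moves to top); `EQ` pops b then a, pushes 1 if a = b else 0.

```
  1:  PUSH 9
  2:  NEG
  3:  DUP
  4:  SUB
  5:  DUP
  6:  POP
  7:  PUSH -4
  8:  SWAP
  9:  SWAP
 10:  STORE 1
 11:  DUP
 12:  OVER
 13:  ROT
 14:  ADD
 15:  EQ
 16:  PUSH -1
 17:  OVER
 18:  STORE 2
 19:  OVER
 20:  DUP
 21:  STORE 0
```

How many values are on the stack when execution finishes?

PUSH 9   9
NEG      -9
DUP      -9 -9
SUB      0
DUP      0 0
POP      0
PUSH -4  0 -4
SWAP     -4 0
SWAP     0 -4
STORE 1  0
DUP      0 0
OVER     0 0 0
ROT      0 0 0
ADD      0 0
EQ       1
PUSH -1  1 -1
OVER     1 -1 1
STORE 2  1 -1
OVER     1 -1 1
DUP      1 -1 1 1
STORE 0  1 -1 1

3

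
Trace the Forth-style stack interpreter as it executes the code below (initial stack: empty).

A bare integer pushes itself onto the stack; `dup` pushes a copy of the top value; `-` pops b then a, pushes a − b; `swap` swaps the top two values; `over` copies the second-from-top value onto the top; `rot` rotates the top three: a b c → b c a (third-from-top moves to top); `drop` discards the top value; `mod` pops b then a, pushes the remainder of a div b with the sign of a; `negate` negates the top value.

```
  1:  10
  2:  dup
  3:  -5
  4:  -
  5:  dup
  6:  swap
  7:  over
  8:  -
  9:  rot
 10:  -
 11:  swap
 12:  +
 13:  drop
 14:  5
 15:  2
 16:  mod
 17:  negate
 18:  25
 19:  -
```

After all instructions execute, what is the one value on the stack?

10     -> [10]
dup    -> [10, 10]
-5     -> [10, 10, -5]
-      -> [10, 15]
dup    -> [10, 15, 15]
swap   -> [10, 15, 15]
over   -> [10, 15, 15, 15]
-      -> [10, 15, 0]
rot    -> [15, 0, 10]
-      -> [15, -10]
swap   -> [-10, 15]
+      -> [5]
drop   -> []
5      -> [5]
2      -> [5, 2]
mod    -> [1]
negate -> [-1]
25     -> [-1, 25]
-      -> [-26]

-26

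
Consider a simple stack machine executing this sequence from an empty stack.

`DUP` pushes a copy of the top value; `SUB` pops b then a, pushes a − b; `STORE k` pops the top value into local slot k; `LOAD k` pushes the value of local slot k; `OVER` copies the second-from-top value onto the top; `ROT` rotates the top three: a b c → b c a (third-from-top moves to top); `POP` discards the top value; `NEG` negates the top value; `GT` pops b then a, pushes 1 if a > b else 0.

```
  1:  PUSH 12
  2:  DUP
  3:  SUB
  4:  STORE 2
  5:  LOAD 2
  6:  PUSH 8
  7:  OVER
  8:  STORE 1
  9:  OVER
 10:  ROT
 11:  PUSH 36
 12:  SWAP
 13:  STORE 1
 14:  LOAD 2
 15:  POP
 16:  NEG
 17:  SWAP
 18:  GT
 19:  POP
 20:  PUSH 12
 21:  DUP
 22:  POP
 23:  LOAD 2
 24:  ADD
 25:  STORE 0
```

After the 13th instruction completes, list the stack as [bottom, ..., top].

PUSH 12 : 12
DUP     : 12 12
SUB     : 0
STORE 2 : (empty)
LOAD 2  : 0
PUSH 8  : 0 8
OVER    : 0 8 0
STORE 1 : 0 8
OVER    : 0 8 0
ROT     : 8 0 0
PUSH 36 : 8 0 0 36
SWAP    : 8 0 36 0
STORE 1 : 8 0 36

[8, 0, 36]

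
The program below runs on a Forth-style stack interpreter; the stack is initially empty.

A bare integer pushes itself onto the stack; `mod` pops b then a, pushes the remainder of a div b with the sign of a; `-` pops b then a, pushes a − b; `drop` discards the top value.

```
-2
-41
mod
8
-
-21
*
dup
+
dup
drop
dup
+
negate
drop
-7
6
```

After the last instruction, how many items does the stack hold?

-2     → -2
-41    → -2 -41
mod    → -2
8      → -2 8
-      → -10
-21    → -10 -21
*      → 210
dup    → 210 210
+      → 420
dup    → 420 420
drop   → 420
dup    → 420 420
+      → 840
negate → -840
drop   → (empty)
-7     → -7
6      → -7 6

2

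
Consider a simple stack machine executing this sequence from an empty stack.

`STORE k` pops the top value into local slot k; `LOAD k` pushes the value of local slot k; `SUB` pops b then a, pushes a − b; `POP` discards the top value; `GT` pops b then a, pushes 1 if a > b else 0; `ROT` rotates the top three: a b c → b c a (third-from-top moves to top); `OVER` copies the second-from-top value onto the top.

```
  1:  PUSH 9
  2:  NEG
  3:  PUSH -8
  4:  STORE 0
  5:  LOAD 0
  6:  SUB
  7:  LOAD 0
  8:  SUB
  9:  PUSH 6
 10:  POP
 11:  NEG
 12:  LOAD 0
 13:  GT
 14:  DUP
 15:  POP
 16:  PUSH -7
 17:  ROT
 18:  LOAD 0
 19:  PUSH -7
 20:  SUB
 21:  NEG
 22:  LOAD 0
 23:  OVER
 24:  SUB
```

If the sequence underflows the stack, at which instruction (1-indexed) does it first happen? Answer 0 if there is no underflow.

17

PUSH 9  → [9]
NEG     → [-9]
PUSH -8 → [-9, -8]
STORE 0 → [-9]
LOAD 0  → [-9, -8]
SUB     → [-1]
LOAD 0  → [-1, -8]
SUB     → [7]
PUSH 6  → [7, 6]
POP     → [7]
NEG     → [-7]
LOAD 0  → [-7, -8]
GT      → [1]
DUP     → [1, 1]
POP     → [1]
PUSH -7 → [1, -7]
ROT  — needs 3 operands, stack has 2 → underflow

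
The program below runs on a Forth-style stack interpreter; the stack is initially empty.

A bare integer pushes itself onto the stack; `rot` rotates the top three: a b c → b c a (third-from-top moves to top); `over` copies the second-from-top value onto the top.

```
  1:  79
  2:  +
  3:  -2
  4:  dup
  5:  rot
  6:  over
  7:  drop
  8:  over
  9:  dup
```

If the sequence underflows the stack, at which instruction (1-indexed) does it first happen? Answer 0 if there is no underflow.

2

79 → [79]
+  — needs 2 operands, stack has 1 → underflow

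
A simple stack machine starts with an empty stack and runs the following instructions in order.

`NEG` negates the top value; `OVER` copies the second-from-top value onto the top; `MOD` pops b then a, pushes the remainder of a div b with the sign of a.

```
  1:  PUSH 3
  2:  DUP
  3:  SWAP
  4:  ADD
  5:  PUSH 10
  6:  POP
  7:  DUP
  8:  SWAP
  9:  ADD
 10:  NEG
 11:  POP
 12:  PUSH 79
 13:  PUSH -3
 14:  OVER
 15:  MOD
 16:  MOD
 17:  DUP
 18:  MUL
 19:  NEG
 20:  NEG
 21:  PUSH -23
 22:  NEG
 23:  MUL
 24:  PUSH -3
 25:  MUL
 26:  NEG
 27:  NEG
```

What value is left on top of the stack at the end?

-69

PUSH 3   -> [3]
DUP      -> [3, 3]
SWAP     -> [3, 3]
ADD      -> [6]
PUSH 10  -> [6, 10]
POP      -> [6]
DUP      -> [6, 6]
SWAP     -> [6, 6]
ADD      -> [12]
NEG      -> [-12]
POP      -> []
PUSH 79  -> [79]
PUSH -3  -> [79, -3]
OVER     -> [79, -3, 79]
MOD      -> [79, -3]
MOD      -> [1]
DUP      -> [1, 1]
MUL      -> [1]
NEG      -> [-1]
NEG      -> [1]
PUSH -23 -> [1, -23]
NEG      -> [1, 23]
MUL      -> [23]
PUSH -3  -> [23, -3]
MUL      -> [-69]
NEG      -> [69]
NEG      -> [-69]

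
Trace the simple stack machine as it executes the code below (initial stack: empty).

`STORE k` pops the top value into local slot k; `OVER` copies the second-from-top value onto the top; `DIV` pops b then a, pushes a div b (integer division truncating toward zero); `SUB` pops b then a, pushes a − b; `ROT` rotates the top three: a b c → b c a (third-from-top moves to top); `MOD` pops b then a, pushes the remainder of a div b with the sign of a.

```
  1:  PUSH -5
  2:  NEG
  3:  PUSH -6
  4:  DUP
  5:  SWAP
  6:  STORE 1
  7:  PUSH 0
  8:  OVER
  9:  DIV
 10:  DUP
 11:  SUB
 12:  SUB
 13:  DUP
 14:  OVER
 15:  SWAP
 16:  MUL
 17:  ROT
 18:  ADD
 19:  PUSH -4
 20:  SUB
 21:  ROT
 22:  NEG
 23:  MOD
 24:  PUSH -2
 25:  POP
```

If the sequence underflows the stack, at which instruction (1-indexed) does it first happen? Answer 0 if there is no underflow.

PUSH -5  -5
NEG      5
PUSH -6  5 -6
DUP      5 -6 -6
SWAP     5 -6 -6
STORE 1  5 -6
PUSH 0   5 -6 0
OVER     5 -6 0 -6
DIV      5 -6 0
DUP      5 -6 0 0
SUB      5 -6 0
SUB      5 -6
DUP      5 -6 -6
OVER     5 -6 -6 -6
SWAP     5 -6 -6 -6
MUL      5 -6 36
ROT      -6 36 5
ADD      -6 41
PUSH -4  -6 41 -4
SUB      -6 45
ROT  — needs 3 operands, stack has 2 → underflow

21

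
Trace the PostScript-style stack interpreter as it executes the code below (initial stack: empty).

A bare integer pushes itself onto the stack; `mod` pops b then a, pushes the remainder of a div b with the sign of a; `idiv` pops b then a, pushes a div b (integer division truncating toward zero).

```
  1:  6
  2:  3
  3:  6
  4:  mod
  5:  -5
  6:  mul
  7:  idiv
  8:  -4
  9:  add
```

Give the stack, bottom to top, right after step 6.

[6, -15]

6   -> [6]
3   -> [6, 3]
6   -> [6, 3, 6]
mod -> [6, 3]
-5  -> [6, 3, -5]
mul -> [6, -15]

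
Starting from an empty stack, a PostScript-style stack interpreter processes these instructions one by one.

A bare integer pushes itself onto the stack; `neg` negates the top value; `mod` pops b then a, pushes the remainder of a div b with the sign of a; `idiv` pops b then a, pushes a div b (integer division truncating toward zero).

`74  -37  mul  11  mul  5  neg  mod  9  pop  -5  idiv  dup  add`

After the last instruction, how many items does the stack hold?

1

74   → [74]
-37  → [74, -37]
mul  → [-2738]
11   → [-2738, 11]
mul  → [-30118]
5    → [-30118, 5]
neg  → [-30118, -5]
mod  → [-3]
9    → [-3, 9]
pop  → [-3]
-5   → [-3, -5]
idiv → [0]
dup  → [0, 0]
add  → [0]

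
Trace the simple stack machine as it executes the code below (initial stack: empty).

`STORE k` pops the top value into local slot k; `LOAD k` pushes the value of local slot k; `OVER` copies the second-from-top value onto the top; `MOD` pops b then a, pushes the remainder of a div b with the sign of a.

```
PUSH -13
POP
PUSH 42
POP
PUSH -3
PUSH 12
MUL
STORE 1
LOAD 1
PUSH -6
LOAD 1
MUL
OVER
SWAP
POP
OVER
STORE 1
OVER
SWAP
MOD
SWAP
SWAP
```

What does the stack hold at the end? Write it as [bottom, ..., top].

[-36, 0]

PUSH -13  [-13]
POP       []
PUSH 42   [42]
POP       []
PUSH -3   [-3]
PUSH 12   [-3, 12]
MUL       [-36]
STORE 1   []
LOAD 1    [-36]
PUSH -6   [-36, -6]
LOAD 1    [-36, -6, -36]
MUL       [-36, 216]
OVER      [-36, 216, -36]
SWAP      [-36, -36, 216]
POP       [-36, -36]
OVER      [-36, -36, -36]
STORE 1   [-36, -36]
OVER      [-36, -36, -36]
SWAP      [-36, -36, -36]
MOD       [-36, 0]
SWAP      [0, -36]
SWAP      [-36, 0]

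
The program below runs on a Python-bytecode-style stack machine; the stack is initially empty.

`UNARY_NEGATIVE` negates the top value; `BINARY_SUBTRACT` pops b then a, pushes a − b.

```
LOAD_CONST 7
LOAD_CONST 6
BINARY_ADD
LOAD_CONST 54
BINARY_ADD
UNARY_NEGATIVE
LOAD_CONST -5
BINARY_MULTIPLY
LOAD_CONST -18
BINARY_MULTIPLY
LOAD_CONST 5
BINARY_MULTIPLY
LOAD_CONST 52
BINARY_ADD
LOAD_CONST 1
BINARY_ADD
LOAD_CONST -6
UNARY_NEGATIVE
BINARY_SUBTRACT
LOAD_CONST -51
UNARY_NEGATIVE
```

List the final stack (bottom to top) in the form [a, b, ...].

[-30103, 51]

LOAD_CONST 7    : 7
LOAD_CONST 6    : 7 6
BINARY_ADD      : 13
LOAD_CONST 54   : 13 54
BINARY_ADD      : 67
UNARY_NEGATIVE  : -67
LOAD_CONST -5   : -67 -5
BINARY_MULTIPLY : 335
LOAD_CONST -18  : 335 -18
BINARY_MULTIPLY : -6030
LOAD_CONST 5    : -6030 5
BINARY_MULTIPLY : -30150
LOAD_CONST 52   : -30150 52
BINARY_ADD      : -30098
LOAD_CONST 1    : -30098 1
BINARY_ADD      : -30097
LOAD_CONST -6   : -30097 -6
UNARY_NEGATIVE  : -30097 6
BINARY_SUBTRACT : -30103
LOAD_CONST -51  : -30103 -51
UNARY_NEGATIVE  : -30103 51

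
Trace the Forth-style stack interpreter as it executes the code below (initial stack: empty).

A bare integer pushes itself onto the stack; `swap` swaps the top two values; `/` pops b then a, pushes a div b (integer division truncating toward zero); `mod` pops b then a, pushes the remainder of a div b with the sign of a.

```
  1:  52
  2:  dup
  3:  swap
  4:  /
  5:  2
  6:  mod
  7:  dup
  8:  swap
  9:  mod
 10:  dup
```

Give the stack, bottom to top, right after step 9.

[0]

52   -> 52
dup  -> 52 52
swap -> 52 52
/    -> 1
2    -> 1 2
mod  -> 1
dup  -> 1 1
swap -> 1 1
mod  -> 0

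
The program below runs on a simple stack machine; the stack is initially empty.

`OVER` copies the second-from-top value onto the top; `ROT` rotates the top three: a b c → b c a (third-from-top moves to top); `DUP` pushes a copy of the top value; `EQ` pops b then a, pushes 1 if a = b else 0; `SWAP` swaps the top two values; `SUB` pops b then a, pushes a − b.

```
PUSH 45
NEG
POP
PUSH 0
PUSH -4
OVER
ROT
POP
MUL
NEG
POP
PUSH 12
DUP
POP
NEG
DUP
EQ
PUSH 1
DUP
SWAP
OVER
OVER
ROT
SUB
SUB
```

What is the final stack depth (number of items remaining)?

PUSH 45 -> 45
NEG     -> -45
POP     -> (empty)
PUSH 0  -> 0
PUSH -4 -> 0 -4
OVER    -> 0 -4 0
ROT     -> -4 0 0
POP     -> -4 0
MUL     -> 0
NEG     -> 0
POP     -> (empty)
PUSH 12 -> 12
DUP     -> 12 12
POP     -> 12
NEG     -> -12
DUP     -> -12 -12
EQ      -> 1
PUSH 1  -> 1 1
DUP     -> 1 1 1
SWAP    -> 1 1 1
OVER    -> 1 1 1 1
OVER    -> 1 1 1 1 1
ROT     -> 1 1 1 1 1
SUB     -> 1 1 1 0
SUB     -> 1 1 1

3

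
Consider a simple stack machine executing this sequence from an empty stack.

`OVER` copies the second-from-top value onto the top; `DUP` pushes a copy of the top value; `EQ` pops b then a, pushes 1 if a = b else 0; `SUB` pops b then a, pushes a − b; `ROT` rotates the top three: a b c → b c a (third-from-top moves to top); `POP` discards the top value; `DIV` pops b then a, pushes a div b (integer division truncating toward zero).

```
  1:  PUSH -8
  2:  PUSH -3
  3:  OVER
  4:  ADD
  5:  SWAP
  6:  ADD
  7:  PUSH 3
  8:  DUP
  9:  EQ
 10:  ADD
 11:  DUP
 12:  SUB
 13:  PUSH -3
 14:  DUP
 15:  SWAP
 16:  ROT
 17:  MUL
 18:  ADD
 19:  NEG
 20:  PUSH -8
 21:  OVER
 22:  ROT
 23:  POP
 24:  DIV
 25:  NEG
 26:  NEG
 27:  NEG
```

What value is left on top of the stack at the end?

2

PUSH -8 -> [-8]
PUSH -3 -> [-8, -3]
OVER    -> [-8, -3, -8]
ADD     -> [-8, -11]
SWAP    -> [-11, -8]
ADD     -> [-19]
PUSH 3  -> [-19, 3]
DUP     -> [-19, 3, 3]
EQ      -> [-19, 1]
ADD     -> [-18]
DUP     -> [-18, -18]
SUB     -> [0]
PUSH -3 -> [0, -3]
DUP     -> [0, -3, -3]
SWAP    -> [0, -3, -3]
ROT     -> [-3, -3, 0]
MUL     -> [-3, 0]
ADD     -> [-3]
NEG     -> [3]
PUSH -8 -> [3, -8]
OVER    -> [3, -8, 3]
ROT     -> [-8, 3, 3]
POP     -> [-8, 3]
DIV     -> [-2]
NEG     -> [2]
NEG     -> [-2]
NEG     -> [2]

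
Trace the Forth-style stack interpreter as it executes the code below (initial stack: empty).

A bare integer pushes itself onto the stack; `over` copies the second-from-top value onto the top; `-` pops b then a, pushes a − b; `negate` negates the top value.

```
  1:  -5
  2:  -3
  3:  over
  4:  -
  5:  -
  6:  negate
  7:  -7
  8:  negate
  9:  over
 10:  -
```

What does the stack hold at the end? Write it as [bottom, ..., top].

[7, 0]

-5     : -5
-3     : -5 -3
over   : -5 -3 -5
-      : -5 2
-      : -7
negate : 7
-7     : 7 -7
negate : 7 7
over   : 7 7 7
-      : 7 0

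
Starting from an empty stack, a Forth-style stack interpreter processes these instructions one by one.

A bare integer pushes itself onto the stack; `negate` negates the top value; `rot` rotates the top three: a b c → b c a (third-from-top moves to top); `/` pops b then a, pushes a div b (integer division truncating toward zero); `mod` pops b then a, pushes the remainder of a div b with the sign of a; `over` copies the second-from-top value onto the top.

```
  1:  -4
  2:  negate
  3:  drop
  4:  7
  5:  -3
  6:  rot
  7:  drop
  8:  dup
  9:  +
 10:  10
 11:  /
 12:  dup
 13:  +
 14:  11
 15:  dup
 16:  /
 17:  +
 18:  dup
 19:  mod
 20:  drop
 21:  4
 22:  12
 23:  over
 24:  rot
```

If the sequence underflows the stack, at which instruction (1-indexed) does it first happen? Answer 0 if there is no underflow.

6

-4     -> [-4]
negate -> [4]
drop   -> []
7      -> [7]
-3     -> [7, -3]
rot  — needs 3 operands, stack has 2 → underflow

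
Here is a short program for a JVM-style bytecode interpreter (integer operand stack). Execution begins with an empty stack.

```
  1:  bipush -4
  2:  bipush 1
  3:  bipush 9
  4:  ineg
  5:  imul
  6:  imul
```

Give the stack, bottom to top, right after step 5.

[-4, -9]

bipush -4 → -4
bipush 1  → -4 1
bipush 9  → -4 1 9
ineg      → -4 1 -9
imul      → -4 -9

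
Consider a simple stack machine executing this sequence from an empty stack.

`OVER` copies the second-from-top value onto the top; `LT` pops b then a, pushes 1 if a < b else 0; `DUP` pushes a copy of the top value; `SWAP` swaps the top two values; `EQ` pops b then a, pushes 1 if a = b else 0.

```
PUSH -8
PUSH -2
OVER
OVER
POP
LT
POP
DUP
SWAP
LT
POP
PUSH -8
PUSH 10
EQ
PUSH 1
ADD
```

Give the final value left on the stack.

PUSH -8 -> -8
PUSH -2 -> -8 -2
OVER    -> -8 -2 -8
OVER    -> -8 -2 -8 -2
POP     -> -8 -2 -8
LT      -> -8 0
POP     -> -8
DUP     -> -8 -8
SWAP    -> -8 -8
LT      -> 0
POP     -> (empty)
PUSH -8 -> -8
PUSH 10 -> -8 10
EQ      -> 0
PUSH 1  -> 0 1
ADD     -> 1

1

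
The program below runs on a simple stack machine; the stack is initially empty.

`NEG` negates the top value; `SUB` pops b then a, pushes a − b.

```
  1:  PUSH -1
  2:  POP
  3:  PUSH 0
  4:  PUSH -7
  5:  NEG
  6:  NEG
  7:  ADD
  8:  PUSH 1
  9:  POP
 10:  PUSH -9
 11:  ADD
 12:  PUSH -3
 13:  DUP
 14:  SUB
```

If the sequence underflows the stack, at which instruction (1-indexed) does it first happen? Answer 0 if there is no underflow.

0

PUSH -1 : [-1]
POP     : []
PUSH 0  : [0]
PUSH -7 : [0, -7]
NEG     : [0, 7]
NEG     : [0, -7]
ADD     : [-7]
PUSH 1  : [-7, 1]
POP     : [-7]
PUSH -9 : [-7, -9]
ADD     : [-16]
PUSH -3 : [-16, -3]
DUP     : [-16, -3, -3]
SUB     : [-16, 0]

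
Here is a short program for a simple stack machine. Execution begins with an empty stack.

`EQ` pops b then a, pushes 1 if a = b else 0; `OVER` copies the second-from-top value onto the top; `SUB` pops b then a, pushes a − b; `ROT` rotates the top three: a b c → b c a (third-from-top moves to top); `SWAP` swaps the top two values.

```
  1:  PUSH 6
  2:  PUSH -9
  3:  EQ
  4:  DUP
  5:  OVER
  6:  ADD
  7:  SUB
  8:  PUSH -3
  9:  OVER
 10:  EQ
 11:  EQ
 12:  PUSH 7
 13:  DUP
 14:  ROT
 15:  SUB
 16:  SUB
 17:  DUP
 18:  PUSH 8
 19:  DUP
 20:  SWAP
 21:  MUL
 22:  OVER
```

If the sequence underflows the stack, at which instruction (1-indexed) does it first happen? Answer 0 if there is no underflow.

PUSH 6  → 6
PUSH -9 → 6 -9
EQ      → 0
DUP     → 0 0
OVER    → 0 0 0
ADD     → 0 0
SUB     → 0
PUSH -3 → 0 -3
OVER    → 0 -3 0
EQ      → 0 0
EQ      → 1
PUSH 7  → 1 7
DUP     → 1 7 7
ROT     → 7 7 1
SUB     → 7 6
SUB     → 1
DUP     → 1 1
PUSH 8  → 1 1 8
DUP     → 1 1 8 8
SWAP    → 1 1 8 8
MUL     → 1 1 64
OVER    → 1 1 64 1

0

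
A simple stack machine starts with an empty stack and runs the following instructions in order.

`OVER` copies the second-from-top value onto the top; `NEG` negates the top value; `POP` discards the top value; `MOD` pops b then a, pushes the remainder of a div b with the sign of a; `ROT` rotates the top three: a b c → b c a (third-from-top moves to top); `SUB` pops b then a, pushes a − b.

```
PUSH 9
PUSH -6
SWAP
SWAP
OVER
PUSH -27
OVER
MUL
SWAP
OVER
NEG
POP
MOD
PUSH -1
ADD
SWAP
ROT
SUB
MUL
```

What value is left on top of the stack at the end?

15

PUSH 9   : 9
PUSH -6  : 9 -6
SWAP     : -6 9
SWAP     : 9 -6
OVER     : 9 -6 9
PUSH -27 : 9 -6 9 -27
OVER     : 9 -6 9 -27 9
MUL      : 9 -6 9 -243
SWAP     : 9 -6 -243 9
OVER     : 9 -6 -243 9 -243
NEG      : 9 -6 -243 9 243
POP      : 9 -6 -243 9
MOD      : 9 -6 0
PUSH -1  : 9 -6 0 -1
ADD      : 9 -6 -1
SWAP     : 9 -1 -6
ROT      : -1 -6 9
SUB      : -1 -15
MUL      : 15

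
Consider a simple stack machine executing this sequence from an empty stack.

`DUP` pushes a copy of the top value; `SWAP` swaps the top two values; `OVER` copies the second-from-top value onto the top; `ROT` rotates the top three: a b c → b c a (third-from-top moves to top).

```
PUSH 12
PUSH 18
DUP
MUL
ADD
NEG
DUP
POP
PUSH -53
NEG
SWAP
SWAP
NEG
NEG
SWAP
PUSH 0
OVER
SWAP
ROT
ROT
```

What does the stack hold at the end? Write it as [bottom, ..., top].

PUSH 12  → 12
PUSH 18  → 12 18
DUP      → 12 18 18
MUL      → 12 324
ADD      → 336
NEG      → -336
DUP      → -336 -336
POP      → -336
PUSH -53 → -336 -53
NEG      → -336 53
SWAP     → 53 -336
SWAP     → -336 53
NEG      → -336 -53
NEG      → -336 53
SWAP     → 53 -336
PUSH 0   → 53 -336 0
OVER     → 53 -336 0 -336
SWAP     → 53 -336 -336 0
ROT      → 53 -336 0 -336
ROT      → 53 0 -336 -336

[53, 0, -336, -336]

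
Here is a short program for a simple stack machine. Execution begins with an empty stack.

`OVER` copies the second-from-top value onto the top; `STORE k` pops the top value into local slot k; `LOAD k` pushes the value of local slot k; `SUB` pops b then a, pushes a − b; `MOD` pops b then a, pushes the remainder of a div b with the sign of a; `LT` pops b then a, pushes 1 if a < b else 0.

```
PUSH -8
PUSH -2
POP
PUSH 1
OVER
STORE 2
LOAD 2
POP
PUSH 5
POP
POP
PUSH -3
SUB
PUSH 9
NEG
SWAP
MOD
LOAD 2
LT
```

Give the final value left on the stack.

PUSH -8 → -8
PUSH -2 → -8 -2
POP     → -8
PUSH 1  → -8 1
OVER    → -8 1 -8
STORE 2 → -8 1
LOAD 2  → -8 1 -8
POP     → -8 1
PUSH 5  → -8 1 5
POP     → -8 1
POP     → -8
PUSH -3 → -8 -3
SUB     → -5
PUSH 9  → -5 9
NEG     → -5 -9
SWAP    → -9 -5
MOD     → -4
LOAD 2  → -4 -8
LT      → 0

0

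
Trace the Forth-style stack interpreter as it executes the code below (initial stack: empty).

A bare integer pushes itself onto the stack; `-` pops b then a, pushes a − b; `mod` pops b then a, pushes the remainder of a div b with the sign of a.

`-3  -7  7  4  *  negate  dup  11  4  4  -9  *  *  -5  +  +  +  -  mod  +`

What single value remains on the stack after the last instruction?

-10

-3     → [-3]
-7     → [-3, -7]
7      → [-3, -7, 7]
4      → [-3, -7, 7, 4]
*      → [-3, -7, 28]
negate → [-3, -7, -28]
dup    → [-3, -7, -28, -28]
11     → [-3, -7, -28, -28, 11]
4      → [-3, -7, -28, -28, 11, 4]
4      → [-3, -7, -28, -28, 11, 4, 4]
-9     → [-3, -7, -28, -28, 11, 4, 4, -9]
*      → [-3, -7, -28, -28, 11, 4, -36]
*      → [-3, -7, -28, -28, 11, -144]
-5     → [-3, -7, -28, -28, 11, -144, -5]
+      → [-3, -7, -28, -28, 11, -149]
+      → [-3, -7, -28, -28, -138]
+      → [-3, -7, -28, -166]
-      → [-3, -7, 138]
mod    → [-3, -7]
+      → [-10]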